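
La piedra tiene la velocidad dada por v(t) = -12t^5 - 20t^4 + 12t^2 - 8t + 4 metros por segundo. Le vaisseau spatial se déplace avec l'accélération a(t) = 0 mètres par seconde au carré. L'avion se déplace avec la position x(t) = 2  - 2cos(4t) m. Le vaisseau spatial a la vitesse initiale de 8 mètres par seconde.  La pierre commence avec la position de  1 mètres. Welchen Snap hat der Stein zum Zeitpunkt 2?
Wir müssen unsere Gleichung für die Geschwindigkeit v(t) = -12·t^5 - 20·t^4 + 12·t^2 - 8·t + 4 3-mal ableiten. Durch Ableiten von der Geschwindigkeit erhalten wir die Beschleunigung: a(t) = -60·t^4 - 80·t^3 + 24·t - 8. Die Ableitung von der Beschleunigung ergibt den Ruck: j(t) = -240·t^3 - 240·t^2 + 24. Durch Ableiten von dem Ruck erhalten wir den Snap: s(t) = -720·t^2 - 480·t. Wir haben den Snap s(t) = -720·t^2 - 480·t. Durch Einsetzen von t = 2: s(2) = -3840.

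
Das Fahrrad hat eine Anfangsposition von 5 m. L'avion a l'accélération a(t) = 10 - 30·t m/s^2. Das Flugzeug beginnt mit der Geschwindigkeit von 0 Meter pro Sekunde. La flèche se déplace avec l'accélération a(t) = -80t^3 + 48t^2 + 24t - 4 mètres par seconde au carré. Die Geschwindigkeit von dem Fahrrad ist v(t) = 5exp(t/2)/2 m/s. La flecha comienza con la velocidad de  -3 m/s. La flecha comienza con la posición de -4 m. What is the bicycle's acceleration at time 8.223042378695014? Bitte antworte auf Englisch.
Starting from velocity v(t) = 5·exp(t/2)/2, we take 1 derivative. The derivative of velocity gives acceleration: a(t) = 5·exp(t/2)/4. Using a(t) = 5·exp(t/2)/4 and substituting t = 8.223042378695014, we find a = 76.2993745234943.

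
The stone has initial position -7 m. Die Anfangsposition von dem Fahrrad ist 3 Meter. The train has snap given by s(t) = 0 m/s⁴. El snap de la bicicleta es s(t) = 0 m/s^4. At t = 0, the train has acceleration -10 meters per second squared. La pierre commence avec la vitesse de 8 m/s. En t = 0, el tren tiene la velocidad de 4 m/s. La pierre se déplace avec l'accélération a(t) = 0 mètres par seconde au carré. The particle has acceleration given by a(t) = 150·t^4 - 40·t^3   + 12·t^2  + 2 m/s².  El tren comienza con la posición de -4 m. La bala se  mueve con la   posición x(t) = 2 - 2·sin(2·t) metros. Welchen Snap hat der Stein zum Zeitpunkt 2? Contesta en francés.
Pour résoudre ceci, nous devons prendre 2 dérivées de notre équation de l'accélération a(t) = 0. La dérivée de l'accélération donne le jerk: j(t) = 0. La dérivée du jerk donne le snap: s(t) = 0. Nous avons le snap s(t) = 0. En substituant t = 2: s(2) = 0.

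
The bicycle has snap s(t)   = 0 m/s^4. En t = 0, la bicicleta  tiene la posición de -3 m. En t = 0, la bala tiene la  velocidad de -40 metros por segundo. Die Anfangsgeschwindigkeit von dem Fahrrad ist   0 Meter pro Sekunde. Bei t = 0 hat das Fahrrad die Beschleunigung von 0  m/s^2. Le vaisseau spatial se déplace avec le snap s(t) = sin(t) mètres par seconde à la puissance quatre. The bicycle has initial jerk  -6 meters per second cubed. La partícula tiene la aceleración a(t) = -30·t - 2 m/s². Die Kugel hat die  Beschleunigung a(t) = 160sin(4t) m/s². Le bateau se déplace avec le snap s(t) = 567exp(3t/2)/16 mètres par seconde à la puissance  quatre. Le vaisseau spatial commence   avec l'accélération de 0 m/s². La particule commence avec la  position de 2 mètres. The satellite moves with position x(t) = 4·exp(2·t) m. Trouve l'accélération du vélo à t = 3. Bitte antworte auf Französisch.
Pour résoudre ceci, nous devons prendre 2 primitives de notre équation du snap s(t) = 0. En prenant ∫s(t)dt et en appliquant j(0) = -6, nous trouvons j(t) = -6. En prenant ∫j(t)dt et en appliquant a(0) = 0, nous trouvons a(t) = -6·t. Nous avons l'accélération a(t) = -6·t. En substituant t = 3: a(3) = -18.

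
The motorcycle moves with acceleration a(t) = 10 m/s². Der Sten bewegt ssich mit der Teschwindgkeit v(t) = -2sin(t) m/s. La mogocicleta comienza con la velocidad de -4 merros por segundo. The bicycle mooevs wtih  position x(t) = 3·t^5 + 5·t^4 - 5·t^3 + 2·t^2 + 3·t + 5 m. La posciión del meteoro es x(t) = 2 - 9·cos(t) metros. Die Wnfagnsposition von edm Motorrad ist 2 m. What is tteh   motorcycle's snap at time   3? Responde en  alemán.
Um dies zu lösen, müssen wir 2 Ableitungen unserer Gleichung für die Beschleunigung a(t) = 10 nehmen. Durch Ableiten von der Beschleunigung erhalten wir den Ruck: j(t) = 0. Mit d/dt von j(t) finden wir s(t) = 0. Mit s(t) = 0 und Einsetzen von t = 3, finden wir s = 0.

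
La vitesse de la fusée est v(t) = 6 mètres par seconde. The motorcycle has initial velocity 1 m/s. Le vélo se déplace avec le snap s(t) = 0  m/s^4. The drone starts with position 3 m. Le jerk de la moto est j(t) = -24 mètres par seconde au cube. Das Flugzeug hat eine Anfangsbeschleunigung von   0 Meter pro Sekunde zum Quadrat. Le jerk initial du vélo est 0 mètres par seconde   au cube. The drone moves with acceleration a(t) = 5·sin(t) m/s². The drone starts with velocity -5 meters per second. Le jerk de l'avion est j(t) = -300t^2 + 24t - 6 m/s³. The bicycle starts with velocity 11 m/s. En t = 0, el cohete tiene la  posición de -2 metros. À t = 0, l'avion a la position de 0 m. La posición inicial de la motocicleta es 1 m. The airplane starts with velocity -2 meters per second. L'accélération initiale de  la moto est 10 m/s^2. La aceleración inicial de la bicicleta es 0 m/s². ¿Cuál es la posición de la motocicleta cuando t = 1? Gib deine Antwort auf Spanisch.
Partiendo de la sacudida j(t) = -24, tomamos 3 antiderivadas. La integral de la sacudida, con a(0) = 10, da la aceleración: a(t) = 10 - 24·t. La antiderivada de la aceleración, con v(0) = 1, da la velocidad: v(t) = -12·t^2 + 10·t + 1. La integral de la velocidad, con x(0) = 1, da la posición: x(t) = -4·t^3 + 5·t^2 + t + 1. De la ecuación de la posición x(t) = -4·t^3 + 5·t^2 + t + 1, sustituimos t = 1 para obtener x = 3.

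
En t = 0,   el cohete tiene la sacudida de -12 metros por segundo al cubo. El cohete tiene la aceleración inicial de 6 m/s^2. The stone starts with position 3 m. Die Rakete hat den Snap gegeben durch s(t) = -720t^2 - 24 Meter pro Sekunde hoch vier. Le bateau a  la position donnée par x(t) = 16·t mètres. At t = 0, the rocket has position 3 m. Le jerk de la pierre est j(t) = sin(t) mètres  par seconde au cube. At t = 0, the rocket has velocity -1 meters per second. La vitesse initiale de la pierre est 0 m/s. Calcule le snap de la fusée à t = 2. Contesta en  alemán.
Wir haben den Snap s(t) = -720·t^2 - 24. Durch Einsetzen von t = 2: s(2) = -2904.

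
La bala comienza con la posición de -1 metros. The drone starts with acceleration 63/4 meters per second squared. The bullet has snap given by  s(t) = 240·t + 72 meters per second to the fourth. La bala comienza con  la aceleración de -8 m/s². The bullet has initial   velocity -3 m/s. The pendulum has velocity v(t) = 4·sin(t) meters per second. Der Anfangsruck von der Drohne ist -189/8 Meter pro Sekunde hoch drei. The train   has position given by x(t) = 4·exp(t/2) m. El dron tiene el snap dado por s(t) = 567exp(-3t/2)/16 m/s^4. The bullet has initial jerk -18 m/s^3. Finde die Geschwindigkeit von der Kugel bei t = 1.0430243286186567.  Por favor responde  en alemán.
Ausgehend von dem Snap s(t) = 240·t + 72, nehmen wir 3 Integrale. Das Integral von dem Snap, mit j(0) = -18, ergibt den Ruck: j(t) = 120·t^2 + 72·t - 18. Das Integral von dem Ruck ist die Beschleunigung. Mit a(0) = -8 erhalten wir a(t) = 40·t^3 + 36·t^2 - 18·t - 8. Die Stammfunktion von der Beschleunigung ist die Geschwindigkeit. Mit v(0) = -3 erhalten wir v(t) = 10·t^4 + 12·t^3 - 9·t^2 - 8·t - 3. Aus der Gleichung für die Geschwindigkeit v(t) = 10·t^4 + 12·t^3 - 9·t^2 - 8·t - 3, setzen wir t = 1.0430243286186567 ein und erhalten v = 4.31643716001401.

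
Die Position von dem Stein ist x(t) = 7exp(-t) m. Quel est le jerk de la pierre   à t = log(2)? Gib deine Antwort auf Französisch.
Nous devons dériver notre équation de la position x(t) = 7·exp(-t) 3 fois. La dérivée de la position donne la vitesse: v(t) = -7·exp(-t). En prenant d/dt de v(t), nous trouvons a(t) = 7·exp(-t). En dérivant l'accélération, nous obtenons le jerk: j(t) = -7·exp(-t). De l'équation du jerk j(t) = -7·exp(-t), nous substituons t = log(2) pour obtenir j = -7/2.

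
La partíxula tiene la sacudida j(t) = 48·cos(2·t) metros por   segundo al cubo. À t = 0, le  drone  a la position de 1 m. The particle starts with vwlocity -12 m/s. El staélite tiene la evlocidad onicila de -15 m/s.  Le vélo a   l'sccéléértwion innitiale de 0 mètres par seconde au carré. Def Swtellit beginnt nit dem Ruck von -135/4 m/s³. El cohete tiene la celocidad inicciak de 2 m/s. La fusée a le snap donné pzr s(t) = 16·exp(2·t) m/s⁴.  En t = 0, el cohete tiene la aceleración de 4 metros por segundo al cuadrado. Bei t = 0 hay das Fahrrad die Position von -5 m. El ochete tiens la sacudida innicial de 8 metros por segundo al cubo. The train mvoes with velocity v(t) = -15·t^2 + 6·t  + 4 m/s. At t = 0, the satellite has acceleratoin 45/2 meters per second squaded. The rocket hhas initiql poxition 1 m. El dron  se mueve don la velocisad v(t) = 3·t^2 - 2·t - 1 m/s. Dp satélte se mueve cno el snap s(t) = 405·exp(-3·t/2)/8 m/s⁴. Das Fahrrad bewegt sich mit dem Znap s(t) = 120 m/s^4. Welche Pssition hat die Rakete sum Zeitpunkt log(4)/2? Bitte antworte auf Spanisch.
Debemos encontrar la integral de nuestra ecuación del snap s(t) = 16·exp(2·t) 4 veces. La antiderivada del snap es la sacudida. Usando j(0) = 8, obtenemos j(t) = 8·exp(2·t). Tomando ∫j(t)dt y aplicando a(0) = 4, encontramos a(t) = 4·exp(2·t). La integral de la aceleración, con v(0) = 2, da la velocidad: v(t) = 2·exp(2·t). La integral de la velocidad, con x(0) = 1, da la posición: x(t) = exp(2·t). Tenemos la posición x(t) = exp(2·t). Sustituyendo t = log(4)/2: x(log(4)/2) = 4.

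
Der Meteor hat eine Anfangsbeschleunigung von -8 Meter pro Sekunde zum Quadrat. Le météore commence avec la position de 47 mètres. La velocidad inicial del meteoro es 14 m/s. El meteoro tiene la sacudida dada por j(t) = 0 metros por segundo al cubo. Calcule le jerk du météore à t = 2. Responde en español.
De la ecuación de la sacudida j(t) = 0, sustituimos t = 2 para obtener j = 0.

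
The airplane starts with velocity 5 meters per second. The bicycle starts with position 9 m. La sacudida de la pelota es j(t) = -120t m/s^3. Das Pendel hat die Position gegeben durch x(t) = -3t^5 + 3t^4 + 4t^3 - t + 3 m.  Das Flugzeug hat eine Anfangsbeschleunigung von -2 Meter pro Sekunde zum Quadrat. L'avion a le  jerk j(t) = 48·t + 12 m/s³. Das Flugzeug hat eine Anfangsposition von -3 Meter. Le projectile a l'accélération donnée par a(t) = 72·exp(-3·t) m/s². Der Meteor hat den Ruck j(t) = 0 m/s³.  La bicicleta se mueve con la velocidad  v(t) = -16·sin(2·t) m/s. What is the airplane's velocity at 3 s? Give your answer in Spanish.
Necesitamos integrar nuestra ecuación de la sacudida j(t) = 48·t + 12 2 veces. La antiderivada de la sacudida, con a(0) = -2, da la aceleración: a(t) = 24·t^2 + 12·t - 2. La antiderivada de la aceleración es la velocidad. Usando v(0) = 5, obtenemos v(t) = 8·t^3 + 6·t^2 - 2·t + 5. Tenemos la velocidad v(t) = 8·t^3 + 6·t^2 - 2·t + 5. Sustituyendo t = 3: v(3) = 269.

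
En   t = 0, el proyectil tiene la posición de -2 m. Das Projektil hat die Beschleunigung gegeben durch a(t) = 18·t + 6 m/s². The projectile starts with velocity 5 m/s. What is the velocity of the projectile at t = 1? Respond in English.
Starting from acceleration a(t) = 18·t + 6, we take 1 integral. The integral of acceleration, with v(0) = 5, gives velocity: v(t) = 9·t^2 + 6·t + 5. We have velocity v(t) = 9·t^2 + 6·t + 5. Substituting t = 1: v(1) = 20.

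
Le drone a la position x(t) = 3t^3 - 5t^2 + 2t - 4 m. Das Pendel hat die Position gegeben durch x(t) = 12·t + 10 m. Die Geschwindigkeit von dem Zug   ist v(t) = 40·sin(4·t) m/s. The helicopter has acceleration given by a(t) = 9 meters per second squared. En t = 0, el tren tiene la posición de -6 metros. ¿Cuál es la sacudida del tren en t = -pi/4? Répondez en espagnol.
Partiendo de la velocidad v(t) = 40·sin(4·t), tomamos 2 derivadas. Derivando la velocidad, obtenemos la aceleración: a(t) = 160·cos(4·t). La derivada de la aceleración da la sacudida: j(t) = -640·sin(4·t). De la ecuación de la sacudida j(t) = -640·sin(4·t), sustituimos t = -pi/4 para obtener j = 0.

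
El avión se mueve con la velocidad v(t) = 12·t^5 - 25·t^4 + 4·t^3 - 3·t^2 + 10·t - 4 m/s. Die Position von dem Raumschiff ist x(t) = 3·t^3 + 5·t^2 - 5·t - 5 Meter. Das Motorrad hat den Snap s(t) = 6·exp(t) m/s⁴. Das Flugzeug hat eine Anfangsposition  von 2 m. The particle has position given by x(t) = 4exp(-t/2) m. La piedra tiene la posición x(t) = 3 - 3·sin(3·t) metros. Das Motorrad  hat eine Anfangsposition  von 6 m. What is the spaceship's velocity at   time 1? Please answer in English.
We must differentiate our position equation x(t) = 3·t^3 + 5·t^2 - 5·t - 5 1 time. Taking d/dt of x(t), we find v(t) = 9·t^2 + 10·t - 5. From the given velocity equation v(t) = 9·t^2 + 10·t - 5, we substitute t = 1 to get v = 14.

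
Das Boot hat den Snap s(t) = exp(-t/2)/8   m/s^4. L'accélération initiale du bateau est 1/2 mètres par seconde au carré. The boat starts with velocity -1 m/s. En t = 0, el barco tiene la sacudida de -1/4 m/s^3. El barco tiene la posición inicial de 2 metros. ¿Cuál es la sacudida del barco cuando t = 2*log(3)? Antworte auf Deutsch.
Wir müssen unsere Gleichung für den Snap s(t) = exp(-t/2)/8 1-mal integrieren. Mit ∫s(t)dt und Anwendung von j(0) = -1/4, finden wir j(t) = -exp(-t/2)/4. Mit j(t) = -exp(-t/2)/4 und Einsetzen von t = 2*log(3), finden wir j = -1/12.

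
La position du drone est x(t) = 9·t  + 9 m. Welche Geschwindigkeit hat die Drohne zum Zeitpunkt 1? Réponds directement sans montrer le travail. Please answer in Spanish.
La velocidad en t = 1 es v = 9.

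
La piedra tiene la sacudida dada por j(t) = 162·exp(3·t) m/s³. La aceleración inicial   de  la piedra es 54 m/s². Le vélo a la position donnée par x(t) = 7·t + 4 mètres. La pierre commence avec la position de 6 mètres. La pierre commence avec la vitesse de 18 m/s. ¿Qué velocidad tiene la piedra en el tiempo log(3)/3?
Partiendo de la sacudida j(t) = 162·exp(3·t), tomamos 2 integrales. La integral de la sacudida es la aceleración. Usando a(0) = 54, obtenemos a(t) = 54·exp(3·t). La antiderivada de la aceleración, con v(0) = 18, da la velocidad: v(t) = 18·exp(3·t). Tenemos la velocidad v(t) = 18·exp(3·t). Sustituyendo t = log(3)/3: v(log(3)/3) = 54.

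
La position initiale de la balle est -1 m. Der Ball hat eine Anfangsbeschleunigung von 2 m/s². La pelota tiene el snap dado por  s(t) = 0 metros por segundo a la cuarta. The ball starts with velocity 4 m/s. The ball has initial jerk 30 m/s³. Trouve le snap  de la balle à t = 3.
En utilisant s(t) = 0 et en substituant t = 3, nous trouvons s = 0.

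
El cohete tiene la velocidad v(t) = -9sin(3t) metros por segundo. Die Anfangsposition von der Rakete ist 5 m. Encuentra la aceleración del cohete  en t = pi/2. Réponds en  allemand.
Wir müssen unsere Gleichung für die Geschwindigkeit v(t) = -9·sin(3·t) 1-mal ableiten. Mit d/dt von v(t) finden wir a(t) = -27·cos(3·t). Wir haben die Beschleunigung a(t) = -27·cos(3·t). Durch Einsetzen von t = pi/2: a(pi/2) = 0.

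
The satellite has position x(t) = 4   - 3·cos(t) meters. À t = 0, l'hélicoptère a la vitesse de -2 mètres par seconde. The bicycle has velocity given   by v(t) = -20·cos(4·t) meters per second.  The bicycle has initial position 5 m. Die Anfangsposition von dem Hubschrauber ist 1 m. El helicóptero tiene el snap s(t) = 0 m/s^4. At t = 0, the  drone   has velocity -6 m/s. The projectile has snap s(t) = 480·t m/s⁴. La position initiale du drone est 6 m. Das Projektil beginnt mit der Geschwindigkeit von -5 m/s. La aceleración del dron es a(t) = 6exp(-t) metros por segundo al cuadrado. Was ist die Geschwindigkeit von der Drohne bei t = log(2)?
Wir müssen unsere Gleichung für die Beschleunigung a(t) = 6·exp(-t) 1-mal integrieren. Durch Integration von der Beschleunigung und Verwendung der Anfangsbedingung v(0) = -6, erhalten wir v(t) = -6·exp(-t). Aus der Gleichung für die Geschwindigkeit v(t) = -6·exp(-t), setzen wir t = log(2) ein und erhalten v = -3.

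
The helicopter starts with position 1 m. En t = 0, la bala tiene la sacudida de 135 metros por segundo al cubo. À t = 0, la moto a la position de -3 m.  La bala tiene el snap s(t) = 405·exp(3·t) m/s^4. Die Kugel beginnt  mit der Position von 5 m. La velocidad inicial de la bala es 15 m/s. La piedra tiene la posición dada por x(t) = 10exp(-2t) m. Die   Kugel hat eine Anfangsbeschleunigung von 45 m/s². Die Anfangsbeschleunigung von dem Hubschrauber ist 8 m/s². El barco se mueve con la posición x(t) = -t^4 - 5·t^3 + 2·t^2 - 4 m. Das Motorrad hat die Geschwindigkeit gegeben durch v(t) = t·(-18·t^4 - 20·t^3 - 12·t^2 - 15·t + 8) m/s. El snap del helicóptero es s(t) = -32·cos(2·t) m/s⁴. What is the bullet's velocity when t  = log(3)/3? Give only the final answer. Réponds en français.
La vitesse à t = log(3)/3 est v = 45.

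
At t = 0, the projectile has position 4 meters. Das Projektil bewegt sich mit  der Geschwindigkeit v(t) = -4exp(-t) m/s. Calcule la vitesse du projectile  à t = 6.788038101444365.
En utilisant v(t) = -4·exp(-t) et en substituant t = 6.788038101444365, nous trouvons v = -0.00450871206093129.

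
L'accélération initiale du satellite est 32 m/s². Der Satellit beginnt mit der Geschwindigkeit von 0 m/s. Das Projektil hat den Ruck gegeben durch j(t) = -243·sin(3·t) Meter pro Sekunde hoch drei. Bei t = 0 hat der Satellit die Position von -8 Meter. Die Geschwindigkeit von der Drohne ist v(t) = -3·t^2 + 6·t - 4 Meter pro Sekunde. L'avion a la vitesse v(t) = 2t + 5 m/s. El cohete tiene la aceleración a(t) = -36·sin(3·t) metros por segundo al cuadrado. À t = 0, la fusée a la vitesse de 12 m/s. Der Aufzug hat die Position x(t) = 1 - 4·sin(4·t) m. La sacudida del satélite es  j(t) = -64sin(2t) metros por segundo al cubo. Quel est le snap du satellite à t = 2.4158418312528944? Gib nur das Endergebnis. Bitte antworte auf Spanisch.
La respuesta es -15.2335272817882.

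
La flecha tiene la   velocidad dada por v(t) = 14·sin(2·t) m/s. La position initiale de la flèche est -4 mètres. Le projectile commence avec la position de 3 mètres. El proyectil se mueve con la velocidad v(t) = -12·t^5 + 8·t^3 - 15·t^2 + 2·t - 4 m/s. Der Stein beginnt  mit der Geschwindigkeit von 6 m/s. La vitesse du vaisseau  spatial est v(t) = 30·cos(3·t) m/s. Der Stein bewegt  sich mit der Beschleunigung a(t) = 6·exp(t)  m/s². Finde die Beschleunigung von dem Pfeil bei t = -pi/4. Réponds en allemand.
Um dies zu lösen, müssen wir 1 Ableitung unserer Gleichung für die Geschwindigkeit v(t) = 14·sin(2·t) nehmen. Mit d/dt von v(t) finden wir a(t) = 28·cos(2·t). Aus der Gleichung für die Beschleunigung a(t) = 28·cos(2·t), setzen wir t = -pi/4 ein und erhalten a = 0.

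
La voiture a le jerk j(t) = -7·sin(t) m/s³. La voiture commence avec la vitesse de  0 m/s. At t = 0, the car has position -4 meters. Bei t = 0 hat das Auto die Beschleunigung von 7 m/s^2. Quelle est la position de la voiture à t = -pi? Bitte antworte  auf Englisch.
We need to integrate our jerk equation j(t) = -7·sin(t) 3 times. Finding the integral of j(t) and using a(0) = 7: a(t) = 7·cos(t). The antiderivative of acceleration, with v(0) = 0, gives velocity: v(t) = 7·sin(t). Integrating velocity and using the initial condition x(0) = -4, we get x(t) = 3 - 7·cos(t). From the given position equation x(t) = 3 - 7·cos(t), we substitute t = -pi to get x = 10.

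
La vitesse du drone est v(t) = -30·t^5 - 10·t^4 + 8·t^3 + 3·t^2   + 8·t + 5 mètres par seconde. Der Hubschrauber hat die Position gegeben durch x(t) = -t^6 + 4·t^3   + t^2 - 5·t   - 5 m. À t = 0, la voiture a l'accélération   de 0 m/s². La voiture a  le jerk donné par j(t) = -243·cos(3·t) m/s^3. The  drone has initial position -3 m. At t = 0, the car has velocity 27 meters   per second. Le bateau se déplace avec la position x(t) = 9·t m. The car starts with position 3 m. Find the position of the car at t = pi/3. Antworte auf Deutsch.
Wir müssen die Stammfunktion unserer Gleichung für den Ruck j(t) = -243·cos(3·t) 3-mal finden. Durch Integration von dem Ruck und Verwendung der Anfangsbedingung a(0) = 0, erhalten wir a(t) = -81·sin(3·t). Das Integral von der Beschleunigung, mit v(0) = 27, ergibt die Geschwindigkeit: v(t) = 27·cos(3·t). Die Stammfunktion von der Geschwindigkeit, mit x(0) = 3, ergibt die Position: x(t) = 9·sin(3·t) + 3. Wir haben die Position x(t) = 9·sin(3·t) + 3. Durch Einsetzen von t = pi/3: x(pi/3) = 3.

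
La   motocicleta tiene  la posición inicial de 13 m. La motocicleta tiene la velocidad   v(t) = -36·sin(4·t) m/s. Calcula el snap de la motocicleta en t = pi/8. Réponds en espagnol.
Partiendo de la velocidad v(t) = -36·sin(4·t), tomamos 3 derivadas. Tomando d/dt de v(t), encontramos a(t) = -144·cos(4·t). Derivando la aceleración, obtenemos la sacudida: j(t) = 576·sin(4·t). La derivada de la sacudida da el snap: s(t) = 2304·cos(4·t). Tenemos el snap s(t) = 2304·cos(4·t). Sustituyendo t = pi/8: s(pi/8) = 0.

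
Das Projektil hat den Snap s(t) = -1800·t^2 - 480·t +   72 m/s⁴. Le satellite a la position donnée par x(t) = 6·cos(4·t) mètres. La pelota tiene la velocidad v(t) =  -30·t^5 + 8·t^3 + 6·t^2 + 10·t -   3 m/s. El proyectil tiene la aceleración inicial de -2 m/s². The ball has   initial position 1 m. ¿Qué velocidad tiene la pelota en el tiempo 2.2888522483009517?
Usando v(t) = -30·t^5 + 8·t^3 + 6·t^2 + 10·t - 3 y sustituyendo t = 2.2888522483009517, encontramos v = -1737.31122321610.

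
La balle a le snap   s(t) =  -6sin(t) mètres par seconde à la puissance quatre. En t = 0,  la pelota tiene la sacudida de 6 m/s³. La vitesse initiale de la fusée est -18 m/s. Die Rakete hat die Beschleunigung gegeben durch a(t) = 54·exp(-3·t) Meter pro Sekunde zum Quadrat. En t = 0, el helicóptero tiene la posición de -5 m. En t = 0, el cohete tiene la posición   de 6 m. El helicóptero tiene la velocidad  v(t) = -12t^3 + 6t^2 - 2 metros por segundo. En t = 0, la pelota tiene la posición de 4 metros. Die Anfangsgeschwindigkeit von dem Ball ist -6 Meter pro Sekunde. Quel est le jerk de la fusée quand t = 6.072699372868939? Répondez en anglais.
We must differentiate our acceleration equation a(t) = 54·exp(-3·t) 1 time. The derivative of acceleration gives jerk: j(t) = -162·exp(-3·t). We have jerk j(t) = -162·exp(-3·t). Substituting t = 6.072699372868939: j(6.072699372868939) = -0.00000198378924239772.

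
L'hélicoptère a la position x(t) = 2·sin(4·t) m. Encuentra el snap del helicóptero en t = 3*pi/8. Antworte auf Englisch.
To solve this, we need to take 4 derivatives of our position equation x(t) = 2·sin(4·t). The derivative of position gives velocity: v(t) = 8·cos(4·t). Differentiating velocity, we get acceleration: a(t) = -32·sin(4·t). The derivative of acceleration gives jerk: j(t) = -128·cos(4·t). The derivative of jerk gives snap: s(t) = 512·sin(4·t). Using s(t) = 512·sin(4·t) and substituting t = 3*pi/8, we find s = -512.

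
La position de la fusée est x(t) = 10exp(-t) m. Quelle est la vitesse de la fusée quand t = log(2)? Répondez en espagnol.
Debemos derivar nuestra ecuación de la posición x(t) = 10·exp(-t) 1 vez. Derivando la posición, obtenemos la velocidad: v(t) = -10·exp(-t). Tenemos la velocidad v(t) = -10·exp(-t). Sustituyendo t = log(2): v(log(2)) = -5.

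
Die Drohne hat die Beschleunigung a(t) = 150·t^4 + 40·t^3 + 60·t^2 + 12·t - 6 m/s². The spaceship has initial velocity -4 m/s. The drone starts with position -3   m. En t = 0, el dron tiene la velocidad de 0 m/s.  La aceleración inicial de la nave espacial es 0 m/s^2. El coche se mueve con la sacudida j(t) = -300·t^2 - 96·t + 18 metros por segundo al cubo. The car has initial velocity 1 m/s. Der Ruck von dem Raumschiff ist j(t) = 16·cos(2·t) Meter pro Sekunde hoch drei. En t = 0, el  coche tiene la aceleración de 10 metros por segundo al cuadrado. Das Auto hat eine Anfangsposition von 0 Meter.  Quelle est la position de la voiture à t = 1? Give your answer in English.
We must find the integral of our jerk equation j(t) = -300·t^2 - 96·t + 18 3 times. The antiderivative of jerk is acceleration. Using a(0) = 10, we get a(t) = -100·t^3 - 48·t^2 + 18·t + 10. Taking ∫a(t)dt and applying v(0) = 1, we find v(t) = -25·t^4 - 16·t^3 + 9·t^2 + 10·t + 1. Finding the integral of v(t) and using x(0) = 0: x(t) = -5·t^5 - 4·t^4 + 3·t^3 + 5·t^2 + t. From the given position equation x(t) = -5·t^5 - 4·t^4 + 3·t^3 + 5·t^2 + t, we substitute t = 1 to get x = 0.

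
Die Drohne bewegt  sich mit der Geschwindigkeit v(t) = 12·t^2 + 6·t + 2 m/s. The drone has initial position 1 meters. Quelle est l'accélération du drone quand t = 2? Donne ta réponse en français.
En partant de la vitesse v(t) = 12·t^2 + 6·t + 2, nous prenons 1 dérivée. En dérivant la vitesse, nous obtenons l'accélération: a(t) = 24·t + 6. Nous avons l'accélération a(t) = 24·t + 6. En substituant t = 2: a(2) = 54.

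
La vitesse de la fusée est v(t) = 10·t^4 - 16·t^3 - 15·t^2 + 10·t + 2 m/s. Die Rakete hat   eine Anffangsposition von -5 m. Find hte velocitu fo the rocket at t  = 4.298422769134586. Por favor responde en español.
Tenemos la velocidad v(t) = 10·t^4 - 16·t^3 - 15·t^2 + 10·t + 2. Sustituyendo t = 4.298422769134586: v(4.298422769134586) = 1910.91268706157.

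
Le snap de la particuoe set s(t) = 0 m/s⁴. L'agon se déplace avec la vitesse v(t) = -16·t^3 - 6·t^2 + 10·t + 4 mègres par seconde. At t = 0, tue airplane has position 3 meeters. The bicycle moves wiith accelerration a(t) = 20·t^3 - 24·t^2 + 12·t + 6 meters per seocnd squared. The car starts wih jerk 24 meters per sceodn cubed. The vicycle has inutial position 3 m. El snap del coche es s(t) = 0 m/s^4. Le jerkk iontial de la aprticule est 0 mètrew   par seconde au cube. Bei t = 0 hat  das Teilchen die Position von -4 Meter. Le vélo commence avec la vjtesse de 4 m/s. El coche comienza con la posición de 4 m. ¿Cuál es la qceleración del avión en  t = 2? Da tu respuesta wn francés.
Nous devons dériver notre équation de la vitesse v(t) = -16·t^3 - 6·t^2 + 10·t + 4 1 fois. La dérivée de la vitesse donne l'accélération: a(t) = -48·t^2 - 12·t + 10. En utilisant a(t) = -48·t^2 - 12·t + 10 et en substituant t = 2, nous trouvons a = -206.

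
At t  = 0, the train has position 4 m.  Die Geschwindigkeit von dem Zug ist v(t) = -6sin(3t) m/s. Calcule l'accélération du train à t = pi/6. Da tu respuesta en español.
Debemos derivar nuestra ecuación de la velocidad v(t) = -6·sin(3·t) 1 vez. Derivando la velocidad, obtenemos la aceleración: a(t) = -18·cos(3·t). De la ecuación de la aceleración a(t) = -18·cos(3·t), sustituimos t = pi/6 para obtener a = 0.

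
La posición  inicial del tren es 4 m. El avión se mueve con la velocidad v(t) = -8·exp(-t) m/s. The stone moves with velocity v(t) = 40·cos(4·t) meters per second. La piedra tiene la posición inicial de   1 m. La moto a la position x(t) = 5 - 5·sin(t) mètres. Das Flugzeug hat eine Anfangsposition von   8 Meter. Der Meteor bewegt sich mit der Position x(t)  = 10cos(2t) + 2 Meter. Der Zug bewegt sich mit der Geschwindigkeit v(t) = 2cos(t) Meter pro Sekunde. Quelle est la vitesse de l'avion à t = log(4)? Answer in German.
Wir haben die Geschwindigkeit v(t) = -8·exp(-t). Durch Einsetzen von t = log(4): v(log(4)) = -2.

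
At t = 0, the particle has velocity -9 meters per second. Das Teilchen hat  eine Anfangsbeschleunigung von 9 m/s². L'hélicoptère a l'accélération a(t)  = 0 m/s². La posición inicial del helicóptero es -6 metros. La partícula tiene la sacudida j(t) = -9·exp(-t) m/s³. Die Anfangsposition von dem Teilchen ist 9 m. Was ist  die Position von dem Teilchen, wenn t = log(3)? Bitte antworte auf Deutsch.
Ausgehend von dem Ruck j(t) = -9·exp(-t), nehmen wir 3 Integrale. Das Integral von dem Ruck ist die Beschleunigung. Mit a(0) = 9 erhalten wir a(t) = 9·exp(-t). Das Integral von der Beschleunigung, mit v(0) = -9, ergibt die Geschwindigkeit: v(t) = -9·exp(-t). Das Integral von der Geschwindigkeit, mit x(0) = 9, ergibt die Position: x(t) = 9·exp(-t). Wir haben die Position x(t) = 9·exp(-t). Durch Einsetzen von t = log(3): x(log(3)) = 3.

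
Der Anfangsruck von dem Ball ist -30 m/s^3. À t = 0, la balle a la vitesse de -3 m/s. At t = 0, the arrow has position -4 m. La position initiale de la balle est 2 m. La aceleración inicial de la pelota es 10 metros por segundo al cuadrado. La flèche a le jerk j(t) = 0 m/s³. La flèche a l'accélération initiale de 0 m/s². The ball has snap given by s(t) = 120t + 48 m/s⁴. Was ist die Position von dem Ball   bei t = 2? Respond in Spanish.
Necesitamos integrar nuestra ecuación del snap s(t) = 120·t + 48 4 veces. La integral del snap es la sacudida. Usando j(0) = -30, obtenemos j(t) = 60·t^2 + 48·t - 30. Integrando la sacudida y usando la condición inicial a(0) = 10, obtenemos a(t) = 20·t^3 + 24·t^2 - 30·t + 10. La integral de la aceleración, con v(0) = -3, da la velocidad: v(t) = 5·t^4 + 8·t^3 - 15·t^2 + 10·t - 3. Integrando la velocidad y usando la condición inicial x(0) = 2, obtenemos x(t) = t^5 + 2·t^4 - 5·t^3 + 5·t^2 - 3·t + 2. Usando x(t) = t^5 + 2·t^4 - 5·t^3 + 5·t^2 - 3·t + 2 y sustituyendo t = 2, encontramos x = 40.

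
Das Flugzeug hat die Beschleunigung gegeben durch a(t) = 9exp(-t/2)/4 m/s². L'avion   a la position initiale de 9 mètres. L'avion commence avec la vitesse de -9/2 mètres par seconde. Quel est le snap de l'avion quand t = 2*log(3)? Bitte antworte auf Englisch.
To solve this, we need to take 2 derivatives of our acceleration equation a(t) = 9·exp(-t/2)/4. Differentiating acceleration, we get jerk: j(t) = -9·exp(-t/2)/8. The derivative of jerk gives snap: s(t) = 9·exp(-t/2)/16. From the given snap equation s(t) = 9·exp(-t/2)/16, we substitute t = 2*log(3) to get s = 3/16.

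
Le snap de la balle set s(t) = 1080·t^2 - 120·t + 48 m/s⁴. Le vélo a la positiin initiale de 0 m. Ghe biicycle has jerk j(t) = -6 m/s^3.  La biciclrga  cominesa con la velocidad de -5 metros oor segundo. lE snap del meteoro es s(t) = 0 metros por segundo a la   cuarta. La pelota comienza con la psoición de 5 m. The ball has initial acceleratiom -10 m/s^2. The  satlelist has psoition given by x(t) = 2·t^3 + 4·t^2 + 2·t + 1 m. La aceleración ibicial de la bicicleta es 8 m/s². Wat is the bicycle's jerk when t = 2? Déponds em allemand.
Mit j(t) = -6 und Einsetzen von t = 2, finden wir j = -6.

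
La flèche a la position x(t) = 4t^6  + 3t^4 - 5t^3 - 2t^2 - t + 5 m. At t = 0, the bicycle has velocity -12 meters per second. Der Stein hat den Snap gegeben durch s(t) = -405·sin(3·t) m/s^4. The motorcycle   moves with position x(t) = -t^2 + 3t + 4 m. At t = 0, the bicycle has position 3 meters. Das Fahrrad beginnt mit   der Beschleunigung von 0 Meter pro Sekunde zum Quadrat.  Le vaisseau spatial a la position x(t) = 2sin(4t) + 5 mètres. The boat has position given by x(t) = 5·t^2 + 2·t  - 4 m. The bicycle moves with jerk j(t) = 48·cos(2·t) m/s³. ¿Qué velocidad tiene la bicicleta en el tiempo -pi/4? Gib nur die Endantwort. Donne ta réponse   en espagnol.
La respuesta es 0.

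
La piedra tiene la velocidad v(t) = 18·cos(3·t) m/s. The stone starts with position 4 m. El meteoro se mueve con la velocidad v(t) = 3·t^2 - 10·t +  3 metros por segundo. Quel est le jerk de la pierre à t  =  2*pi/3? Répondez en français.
Nous devons dériver notre équation de la vitesse v(t) = 18·cos(3·t) 2 fois. En prenant d/dt de v(t), nous trouvons a(t) = -54·sin(3·t). En prenant d/dt de a(t), nous trouvons j(t) = -162·cos(3·t). En utilisant j(t) = -162·cos(3·t) et en substituant t = 2*pi/3, nous trouvons j = -162.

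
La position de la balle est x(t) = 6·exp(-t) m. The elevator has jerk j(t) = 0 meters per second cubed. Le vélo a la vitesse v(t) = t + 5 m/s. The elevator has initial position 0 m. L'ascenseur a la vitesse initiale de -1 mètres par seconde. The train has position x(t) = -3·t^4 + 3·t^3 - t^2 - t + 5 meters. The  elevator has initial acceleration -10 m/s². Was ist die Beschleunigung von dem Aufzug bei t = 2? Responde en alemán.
Wir müssen das Integral unserer Gleichung für den Ruck j(t) = 0 1-mal finden. Die Stammfunktion von dem Ruck, mit a(0) = -10, ergibt die Beschleunigung: a(t) = -10. Mit a(t) = -10 und Einsetzen von t = 2, finden wir a = -10.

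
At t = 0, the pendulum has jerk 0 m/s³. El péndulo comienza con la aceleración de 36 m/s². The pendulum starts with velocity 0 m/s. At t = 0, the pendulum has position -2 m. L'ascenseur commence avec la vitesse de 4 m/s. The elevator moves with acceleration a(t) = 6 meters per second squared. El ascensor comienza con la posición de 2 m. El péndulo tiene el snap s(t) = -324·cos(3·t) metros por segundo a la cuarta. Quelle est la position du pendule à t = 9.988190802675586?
Nous devons trouver la primitive de notre équation du snap s(t) = -324·cos(3·t) 4 fois. En intégrant le snap et en utilisant la condition initiale j(0) = 0, nous obtenons j(t) = -108·sin(3·t). En prenant ∫j(t)dt et en appliquant a(0) = 36, nous trouvons a(t) = 36·cos(3·t). L'intégrale de l'accélération, avec v(0) = 0, donne la vitesse: v(t) = 12·sin(3·t). En prenant ∫v(t)dt et en appliquant x(0) = -2, nous trouvons x(t) = 2 - 4·cos(3·t). Nous avons la position x(t) = 2 - 4·cos(3·t). En substituant t = 9.988190802675586: x(9.988190802675586) = 1.52336640412692.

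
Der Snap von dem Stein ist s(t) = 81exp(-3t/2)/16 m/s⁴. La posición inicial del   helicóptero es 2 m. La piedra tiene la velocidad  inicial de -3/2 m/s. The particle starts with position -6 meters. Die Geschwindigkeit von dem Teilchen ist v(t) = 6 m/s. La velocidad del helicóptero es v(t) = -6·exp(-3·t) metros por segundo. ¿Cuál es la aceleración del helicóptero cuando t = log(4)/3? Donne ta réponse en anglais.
To solve this, we need to take 1 derivative of our velocity equation v(t) = -6·exp(-3·t). The derivative of velocity gives acceleration: a(t) = 18·exp(-3·t). We have acceleration a(t) = 18·exp(-3·t). Substituting t = log(4)/3: a(log(4)/3) = 9/2.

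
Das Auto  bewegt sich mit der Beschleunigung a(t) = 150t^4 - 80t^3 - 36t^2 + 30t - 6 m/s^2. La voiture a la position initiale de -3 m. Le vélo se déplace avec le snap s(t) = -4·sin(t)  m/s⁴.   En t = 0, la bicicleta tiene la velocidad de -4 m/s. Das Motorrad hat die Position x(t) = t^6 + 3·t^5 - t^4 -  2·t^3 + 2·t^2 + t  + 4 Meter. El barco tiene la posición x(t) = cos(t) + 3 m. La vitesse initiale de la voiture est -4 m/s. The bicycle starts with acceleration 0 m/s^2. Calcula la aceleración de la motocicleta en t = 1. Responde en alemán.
Ausgehend von der Position x(t) = t^6 + 3·t^5 - t^4 - 2·t^3 + 2·t^2 + t + 4, nehmen wir 2 Ableitungen. Die Ableitung von der Position ergibt die Geschwindigkeit: v(t) = 6·t^5 + 15·t^4 - 4·t^3 - 6·t^2 + 4·t + 1. Die Ableitung von der Geschwindigkeit ergibt die Beschleunigung: a(t) = 30·t^4 + 60·t^3 - 12·t^2 - 12·t + 4. Mit a(t) = 30·t^4 + 60·t^3 - 12·t^2 - 12·t + 4 und Einsetzen von t = 1, finden wir a = 70.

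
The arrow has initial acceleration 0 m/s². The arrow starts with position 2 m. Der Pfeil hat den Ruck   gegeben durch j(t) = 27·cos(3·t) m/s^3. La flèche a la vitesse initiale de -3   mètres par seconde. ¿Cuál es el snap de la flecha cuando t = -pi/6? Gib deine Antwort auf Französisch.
En partant du jerk j(t) = 27·cos(3·t), nous prenons 1 dérivée. En dérivant le jerk, nous obtenons le snap: s(t) = -81·sin(3·t). En utilisant s(t) = -81·sin(3·t) et en substituant t = -pi/6, nous trouvons s = 81.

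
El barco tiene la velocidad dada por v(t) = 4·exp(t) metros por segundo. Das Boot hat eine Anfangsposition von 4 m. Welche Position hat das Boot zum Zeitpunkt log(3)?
Wir müssen unsere Gleichung für die Geschwindigkeit v(t) = 4·exp(t) 1-mal integrieren. Durch Integration von der Geschwindigkeit und Verwendung der Anfangsbedingung x(0) = 4, erhalten wir x(t) = 4·exp(t). Aus der Gleichung für die Position x(t) = 4·exp(t), setzen wir t = log(3) ein und erhalten x = 12.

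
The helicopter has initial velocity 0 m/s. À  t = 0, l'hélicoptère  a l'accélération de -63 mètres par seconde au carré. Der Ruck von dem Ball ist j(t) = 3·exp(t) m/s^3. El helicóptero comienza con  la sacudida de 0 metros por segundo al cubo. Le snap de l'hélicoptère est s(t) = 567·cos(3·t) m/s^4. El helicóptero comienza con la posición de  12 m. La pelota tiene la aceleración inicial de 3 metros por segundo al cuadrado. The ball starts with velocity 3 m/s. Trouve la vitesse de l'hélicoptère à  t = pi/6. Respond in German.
Wir müssen unsere Gleichung für den Snap s(t) = 567·cos(3·t) 3-mal integrieren. Das Integral von dem Snap ist der Ruck. Mit j(0) = 0 erhalten wir j(t) = 189·sin(3·t). Das Integral von dem Ruck ist die Beschleunigung. Mit a(0) = -63 erhalten wir a(t) = -63·cos(3·t). Mit ∫a(t)dt und Anwendung von v(0) = 0, finden wir v(t) = -21·sin(3·t). Aus der Gleichung für die Geschwindigkeit v(t) = -21·sin(3·t), setzen wir t = pi/6 ein und erhalten v = -21.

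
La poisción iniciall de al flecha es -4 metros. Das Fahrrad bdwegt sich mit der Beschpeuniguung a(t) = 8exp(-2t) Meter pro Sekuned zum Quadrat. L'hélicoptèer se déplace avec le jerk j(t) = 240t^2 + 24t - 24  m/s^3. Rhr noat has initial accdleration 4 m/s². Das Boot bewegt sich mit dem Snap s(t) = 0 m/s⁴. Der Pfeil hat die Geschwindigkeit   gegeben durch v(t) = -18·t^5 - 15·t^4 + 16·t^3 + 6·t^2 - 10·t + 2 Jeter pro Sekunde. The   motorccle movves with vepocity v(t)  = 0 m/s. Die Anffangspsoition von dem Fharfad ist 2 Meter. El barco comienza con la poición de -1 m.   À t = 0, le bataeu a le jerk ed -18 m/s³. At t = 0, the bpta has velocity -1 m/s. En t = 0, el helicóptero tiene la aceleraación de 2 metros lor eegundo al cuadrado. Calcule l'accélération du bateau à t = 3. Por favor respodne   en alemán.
Ausgehend von dem Snap s(t) = 0, nehmen wir 2 Integrale. Das Integral von dem Snap ist der Ruck. Mit j(0) = -18 erhalten wir j(t) = -18. Das Integral von dem Ruck, mit a(0) = 4, ergibt die Beschleunigung: a(t) = 4 - 18·t. Wir haben die Beschleunigung a(t) = 4 - 18·t. Durch Einsetzen von t = 3: a(3) = -50.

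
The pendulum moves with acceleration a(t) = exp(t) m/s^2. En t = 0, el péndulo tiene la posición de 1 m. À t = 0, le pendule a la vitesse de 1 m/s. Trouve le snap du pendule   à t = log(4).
Nous devons dériver notre équation de l'accélération a(t) = exp(t) 2 fois. La dérivée de l'accélération donne le jerk: j(t) = exp(t). En dérivant le jerk, nous obtenons le snap: s(t) = exp(t). De l'équation du snap s(t) = exp(t), nous substituons t = log(4) pour obtenir s = 4.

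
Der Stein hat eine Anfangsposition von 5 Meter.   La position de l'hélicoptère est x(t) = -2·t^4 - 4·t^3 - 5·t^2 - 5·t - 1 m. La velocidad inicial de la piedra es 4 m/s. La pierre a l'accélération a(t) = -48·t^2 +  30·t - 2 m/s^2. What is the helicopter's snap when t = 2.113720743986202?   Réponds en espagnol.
Debemos derivar nuestra ecuación de la posición x(t) = -2·t^4 - 4·t^3 - 5·t^2 - 5·t - 1 4 veces. La derivada de la posición da la velocidad: v(t) = -8·t^3 - 12·t^2 - 10·t - 5. Tomando d/dt de v(t), encontramos a(t) = -24·t^2 - 24·t - 10. Derivando la aceleración, obtenemos la sacudida: j(t) = -48·t - 24. Tomando d/dt de j(t), encontramos s(t) = -48. Usando s(t) = -48 y sustituyendo t = 2.113720743986202, encontramos s = -48.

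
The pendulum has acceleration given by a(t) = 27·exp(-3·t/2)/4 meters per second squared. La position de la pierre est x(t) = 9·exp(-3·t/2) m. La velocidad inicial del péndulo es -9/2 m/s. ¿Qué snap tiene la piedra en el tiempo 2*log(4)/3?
Debemos derivar nuestra ecuación de la posición x(t) = 9·exp(-3·t/2) 4 veces. Tomando d/dt de x(t), encontramos v(t) = -27·exp(-3·t/2)/2. La derivada de la velocidad da la aceleración: a(t) = 81·exp(-3·t/2)/4. Derivando la aceleración, obtenemos la sacudida: j(t) = -243·exp(-3·t/2)/8. Tomando d/dt de j(t), encontramos s(t) = 729·exp(-3·t/2)/16. Usando s(t) = 729·exp(-3·t/2)/16 y sustituyendo t = 2*log(4)/3, encontramos s = 729/64.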